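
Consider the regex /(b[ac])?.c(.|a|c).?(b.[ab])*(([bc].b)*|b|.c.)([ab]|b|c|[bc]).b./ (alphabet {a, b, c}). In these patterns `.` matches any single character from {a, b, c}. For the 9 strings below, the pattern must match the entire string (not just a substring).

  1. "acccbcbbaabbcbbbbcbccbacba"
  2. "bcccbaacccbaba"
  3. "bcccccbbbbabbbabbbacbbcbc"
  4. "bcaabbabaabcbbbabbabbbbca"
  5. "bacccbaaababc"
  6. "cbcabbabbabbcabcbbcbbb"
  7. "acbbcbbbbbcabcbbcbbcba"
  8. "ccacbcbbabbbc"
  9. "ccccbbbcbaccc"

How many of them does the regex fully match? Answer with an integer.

1 → no match
2 → match
3 → match
4 → no match
5 → no match
6 → no match
7 → match
8 → no match
9 → no match
Total matched: 3

3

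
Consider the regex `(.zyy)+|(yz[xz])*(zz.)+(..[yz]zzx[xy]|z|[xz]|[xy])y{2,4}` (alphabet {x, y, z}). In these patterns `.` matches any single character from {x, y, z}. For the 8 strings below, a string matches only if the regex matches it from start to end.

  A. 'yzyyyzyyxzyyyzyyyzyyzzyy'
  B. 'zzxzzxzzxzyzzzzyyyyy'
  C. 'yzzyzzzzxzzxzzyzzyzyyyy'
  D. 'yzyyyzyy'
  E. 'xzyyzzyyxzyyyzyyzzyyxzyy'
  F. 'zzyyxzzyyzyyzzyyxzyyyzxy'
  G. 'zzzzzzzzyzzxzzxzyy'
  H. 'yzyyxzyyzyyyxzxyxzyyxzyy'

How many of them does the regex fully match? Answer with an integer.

A → match
B → no match
C → match
D. 'yzyyyzyy' → match
E → match
F → no match
G → match
H → no match
Total matched: 5

5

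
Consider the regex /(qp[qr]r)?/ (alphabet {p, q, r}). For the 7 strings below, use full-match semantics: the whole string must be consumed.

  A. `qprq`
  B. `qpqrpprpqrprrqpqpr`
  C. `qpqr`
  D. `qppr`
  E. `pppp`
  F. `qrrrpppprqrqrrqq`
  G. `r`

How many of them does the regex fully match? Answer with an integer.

1

A → no match
B → no match
C → match
D → no match
E → no match
F → no match
G → no match
Total matched: 1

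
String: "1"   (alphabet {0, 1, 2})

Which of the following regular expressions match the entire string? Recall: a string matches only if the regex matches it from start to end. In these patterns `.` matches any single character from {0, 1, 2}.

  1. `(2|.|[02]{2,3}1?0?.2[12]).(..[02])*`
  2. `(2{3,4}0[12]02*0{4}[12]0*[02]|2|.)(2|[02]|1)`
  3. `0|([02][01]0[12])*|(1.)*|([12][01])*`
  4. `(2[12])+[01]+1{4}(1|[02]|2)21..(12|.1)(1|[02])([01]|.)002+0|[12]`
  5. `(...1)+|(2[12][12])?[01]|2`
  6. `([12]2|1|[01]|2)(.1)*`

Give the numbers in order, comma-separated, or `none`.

4, 5, 6

1 → no match
2 → no match
3 → no match
4 → match
5 → match
6 → match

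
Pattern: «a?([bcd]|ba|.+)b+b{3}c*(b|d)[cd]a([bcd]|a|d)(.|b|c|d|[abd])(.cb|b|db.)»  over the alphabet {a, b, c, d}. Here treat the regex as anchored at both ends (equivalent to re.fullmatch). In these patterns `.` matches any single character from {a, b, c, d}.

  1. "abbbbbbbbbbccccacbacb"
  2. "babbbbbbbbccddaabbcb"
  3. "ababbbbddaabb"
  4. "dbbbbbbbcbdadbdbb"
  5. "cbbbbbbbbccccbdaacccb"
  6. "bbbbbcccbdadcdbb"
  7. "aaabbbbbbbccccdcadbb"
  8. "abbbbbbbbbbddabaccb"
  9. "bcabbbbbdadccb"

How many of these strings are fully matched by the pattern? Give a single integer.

1 → no match
2 → match
3 → match
4 → match
5 → match
6 → match
7 → match
8 → match
9 → no match
Total matched: 7

7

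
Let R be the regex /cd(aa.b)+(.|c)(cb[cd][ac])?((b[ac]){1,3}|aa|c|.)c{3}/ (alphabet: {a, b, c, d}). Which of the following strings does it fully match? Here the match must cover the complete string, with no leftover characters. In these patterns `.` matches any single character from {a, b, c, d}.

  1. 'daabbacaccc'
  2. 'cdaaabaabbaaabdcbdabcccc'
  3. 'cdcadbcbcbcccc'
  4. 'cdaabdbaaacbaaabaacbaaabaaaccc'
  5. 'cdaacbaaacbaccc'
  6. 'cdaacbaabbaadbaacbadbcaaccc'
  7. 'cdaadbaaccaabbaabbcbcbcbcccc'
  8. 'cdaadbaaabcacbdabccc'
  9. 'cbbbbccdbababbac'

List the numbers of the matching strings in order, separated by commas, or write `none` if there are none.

1 → no match — must start with 'cdaa'
2 → match
3 → no match — must start with 'cdaa'
4 → no match
5 → no match
6 → no match
7 → no match
8 → no match
9 → no match — must start with 'cdaa'

2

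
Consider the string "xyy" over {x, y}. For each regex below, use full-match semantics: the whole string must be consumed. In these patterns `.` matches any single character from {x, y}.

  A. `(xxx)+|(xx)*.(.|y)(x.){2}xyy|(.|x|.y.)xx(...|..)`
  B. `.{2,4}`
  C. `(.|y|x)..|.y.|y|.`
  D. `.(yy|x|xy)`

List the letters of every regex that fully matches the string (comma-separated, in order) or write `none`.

B, C, D

A → no match
B → match
C → match
D → match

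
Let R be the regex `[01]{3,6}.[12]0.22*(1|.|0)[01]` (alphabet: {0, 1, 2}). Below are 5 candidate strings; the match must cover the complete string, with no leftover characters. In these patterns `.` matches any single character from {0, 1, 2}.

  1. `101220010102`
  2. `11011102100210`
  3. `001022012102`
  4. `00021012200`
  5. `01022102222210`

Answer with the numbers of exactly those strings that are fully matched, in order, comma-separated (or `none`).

1 → no match
2 → no match
3 → no match
4 → match
5 → no match

4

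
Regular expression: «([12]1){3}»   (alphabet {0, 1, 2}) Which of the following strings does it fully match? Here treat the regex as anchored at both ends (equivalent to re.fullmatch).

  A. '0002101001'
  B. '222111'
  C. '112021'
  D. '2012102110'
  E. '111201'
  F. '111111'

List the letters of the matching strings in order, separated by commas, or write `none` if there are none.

A → no match
B → no match
C → no match
D → no match — must end with '1'
E → no match
F → match

F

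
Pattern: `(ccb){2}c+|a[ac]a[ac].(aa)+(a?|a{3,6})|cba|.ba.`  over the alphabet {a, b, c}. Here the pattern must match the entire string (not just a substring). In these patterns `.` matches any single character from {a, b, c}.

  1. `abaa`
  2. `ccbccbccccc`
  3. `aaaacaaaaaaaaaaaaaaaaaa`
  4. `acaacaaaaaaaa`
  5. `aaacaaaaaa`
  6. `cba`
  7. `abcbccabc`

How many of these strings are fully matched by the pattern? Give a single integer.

6

1 → match
2 → match
3 → match
4 → match
5 → match
6 → match
7 → no match
Total matched: 6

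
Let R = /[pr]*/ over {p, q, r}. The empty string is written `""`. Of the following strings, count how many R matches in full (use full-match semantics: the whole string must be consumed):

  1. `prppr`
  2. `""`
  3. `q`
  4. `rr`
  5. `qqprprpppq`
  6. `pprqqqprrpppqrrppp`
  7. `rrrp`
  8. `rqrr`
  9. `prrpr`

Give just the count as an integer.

5

1 → match
2 → match
3 → no match
4 → match
5 → no match
6 → no match
7 → match
8 → no match
9 → match
Total matched: 5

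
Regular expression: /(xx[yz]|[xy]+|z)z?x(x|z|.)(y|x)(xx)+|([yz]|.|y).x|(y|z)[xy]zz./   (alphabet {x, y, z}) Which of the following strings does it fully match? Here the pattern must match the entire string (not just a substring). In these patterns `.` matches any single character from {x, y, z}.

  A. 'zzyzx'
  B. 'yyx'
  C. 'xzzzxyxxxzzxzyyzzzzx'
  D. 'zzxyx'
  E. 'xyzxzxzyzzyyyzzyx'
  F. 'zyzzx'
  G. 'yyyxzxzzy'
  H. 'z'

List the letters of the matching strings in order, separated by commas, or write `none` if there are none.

B, F

A → no match
B → match
C → no match
D → no match
E → no match
F → match
G → no match
H → no match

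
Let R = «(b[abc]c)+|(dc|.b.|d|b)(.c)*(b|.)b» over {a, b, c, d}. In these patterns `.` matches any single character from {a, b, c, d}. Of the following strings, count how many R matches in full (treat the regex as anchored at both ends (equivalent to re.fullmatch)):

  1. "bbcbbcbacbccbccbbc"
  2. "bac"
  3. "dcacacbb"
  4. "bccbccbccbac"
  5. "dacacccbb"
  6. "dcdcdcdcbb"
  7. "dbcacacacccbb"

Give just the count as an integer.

7

1 → match
2. "bac" → match
3. "dcacacbb" → match
4. "bccbccbccbac" → match
5. "dacacccbb" → match
6. "dcdcdcdcbb" → match
7 → match
Total matched: 7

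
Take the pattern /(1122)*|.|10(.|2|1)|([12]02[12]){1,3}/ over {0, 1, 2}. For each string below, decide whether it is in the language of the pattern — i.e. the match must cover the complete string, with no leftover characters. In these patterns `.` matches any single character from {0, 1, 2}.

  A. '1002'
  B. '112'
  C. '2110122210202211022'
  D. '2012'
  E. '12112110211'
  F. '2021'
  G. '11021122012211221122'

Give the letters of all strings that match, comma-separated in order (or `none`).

A. '1002' → no match
B. '112' → no match
C → no match
D. '2012' → no match
E. '12112110211' → no match
F. '2021' → match
G → no match

F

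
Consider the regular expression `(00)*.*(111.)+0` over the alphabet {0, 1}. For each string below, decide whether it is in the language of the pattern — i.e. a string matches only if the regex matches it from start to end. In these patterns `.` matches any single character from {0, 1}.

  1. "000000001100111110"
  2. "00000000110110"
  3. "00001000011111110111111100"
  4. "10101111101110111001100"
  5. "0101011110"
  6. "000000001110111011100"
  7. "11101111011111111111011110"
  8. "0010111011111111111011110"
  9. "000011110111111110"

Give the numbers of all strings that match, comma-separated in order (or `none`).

1, 3, 5, 6, 7, 8, 9

1 → match
2 → no match
3 → match
4 → no match
5 → match
6 → match
7 → match
8 → match
9 → match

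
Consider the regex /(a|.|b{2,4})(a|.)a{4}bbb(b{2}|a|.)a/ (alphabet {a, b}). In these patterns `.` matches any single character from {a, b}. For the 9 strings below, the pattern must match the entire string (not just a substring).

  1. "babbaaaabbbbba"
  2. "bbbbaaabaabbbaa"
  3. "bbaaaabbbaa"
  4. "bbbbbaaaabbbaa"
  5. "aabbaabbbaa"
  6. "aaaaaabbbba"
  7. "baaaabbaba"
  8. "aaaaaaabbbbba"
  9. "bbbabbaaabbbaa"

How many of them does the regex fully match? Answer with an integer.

3

1 → no match
2 → no match
3 → match
4 → match
5 → no match
6 → match
7 → no match
8 → no match
9 → no match
Total matched: 3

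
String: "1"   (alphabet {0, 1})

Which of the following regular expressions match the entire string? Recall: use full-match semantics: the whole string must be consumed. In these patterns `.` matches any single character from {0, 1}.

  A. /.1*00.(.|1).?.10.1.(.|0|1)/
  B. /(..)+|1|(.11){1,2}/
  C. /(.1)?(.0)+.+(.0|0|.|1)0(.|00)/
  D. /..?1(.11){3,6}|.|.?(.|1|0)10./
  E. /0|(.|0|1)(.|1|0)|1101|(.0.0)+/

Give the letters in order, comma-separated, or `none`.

A → no match
B → match
C → no match
D → match
E → no match

B, D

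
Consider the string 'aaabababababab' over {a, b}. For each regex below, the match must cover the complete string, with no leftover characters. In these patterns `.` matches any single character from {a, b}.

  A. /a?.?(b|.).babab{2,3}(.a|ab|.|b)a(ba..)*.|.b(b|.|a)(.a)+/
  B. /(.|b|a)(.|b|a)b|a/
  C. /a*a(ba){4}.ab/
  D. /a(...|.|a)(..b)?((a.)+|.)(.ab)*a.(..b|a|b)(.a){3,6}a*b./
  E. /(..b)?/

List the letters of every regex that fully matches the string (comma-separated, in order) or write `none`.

C

A → no match
B → no match
C → match
D → no match
E → no match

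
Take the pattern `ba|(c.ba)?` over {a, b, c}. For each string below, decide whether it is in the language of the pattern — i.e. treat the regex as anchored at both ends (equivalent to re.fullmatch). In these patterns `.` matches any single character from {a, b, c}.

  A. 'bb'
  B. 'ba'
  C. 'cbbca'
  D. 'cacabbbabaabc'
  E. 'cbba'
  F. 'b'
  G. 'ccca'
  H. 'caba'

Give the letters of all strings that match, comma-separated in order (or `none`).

B, E, H

A. 'bb' → no match
B. 'ba' → match
C. 'cbbca' → no match
D → no match
E. 'cbba' → match
F. 'b' → no match
G. 'ccca' → no match
H. 'caba' → match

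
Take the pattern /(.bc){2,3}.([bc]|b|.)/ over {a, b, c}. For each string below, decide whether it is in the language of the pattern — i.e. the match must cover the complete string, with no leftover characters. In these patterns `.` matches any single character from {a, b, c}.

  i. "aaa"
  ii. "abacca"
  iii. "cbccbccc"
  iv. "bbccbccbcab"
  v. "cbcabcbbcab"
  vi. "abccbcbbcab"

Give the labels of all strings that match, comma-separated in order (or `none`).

iii, iv, v, vi

i. "aaa" → no match
ii. "abacca" → no match
iii. "cbccbccc" → match
iv. "bbccbccbcab" → match
v. "cbcabcbbcab" → match
vi. "abccbcbbcab" → match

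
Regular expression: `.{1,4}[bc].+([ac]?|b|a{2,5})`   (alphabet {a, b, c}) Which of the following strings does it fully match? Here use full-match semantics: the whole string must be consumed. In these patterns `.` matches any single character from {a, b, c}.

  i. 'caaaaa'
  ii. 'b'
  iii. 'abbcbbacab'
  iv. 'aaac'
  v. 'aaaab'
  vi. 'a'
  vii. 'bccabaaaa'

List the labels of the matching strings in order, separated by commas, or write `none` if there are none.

iii, vii

i → no match
ii → no match
iii → match
iv → no match
v → no match
vi → no match
vii → match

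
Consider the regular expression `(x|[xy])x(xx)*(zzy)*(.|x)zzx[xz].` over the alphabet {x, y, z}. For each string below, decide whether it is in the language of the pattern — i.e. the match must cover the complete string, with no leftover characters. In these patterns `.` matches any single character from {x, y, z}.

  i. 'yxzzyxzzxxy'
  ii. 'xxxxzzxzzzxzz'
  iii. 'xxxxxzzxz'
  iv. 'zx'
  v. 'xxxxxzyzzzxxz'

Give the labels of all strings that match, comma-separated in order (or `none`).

i → match
ii → no match
iii → no match
iv → no match
v → no match

i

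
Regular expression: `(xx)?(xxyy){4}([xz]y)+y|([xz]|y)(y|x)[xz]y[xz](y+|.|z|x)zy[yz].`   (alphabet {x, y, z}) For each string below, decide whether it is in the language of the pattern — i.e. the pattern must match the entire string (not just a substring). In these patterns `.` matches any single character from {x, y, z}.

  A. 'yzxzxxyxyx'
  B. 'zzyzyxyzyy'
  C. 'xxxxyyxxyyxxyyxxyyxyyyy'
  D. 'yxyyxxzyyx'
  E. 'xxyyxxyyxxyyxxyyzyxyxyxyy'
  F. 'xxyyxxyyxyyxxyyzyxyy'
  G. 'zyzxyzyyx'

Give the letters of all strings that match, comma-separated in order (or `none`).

E

A. 'yzxzxxyxyx' → no match
B. 'zzyzyxyzyy' → no match
C → no match
D. 'yxyyxxzyyx' → no match
E → match
F → no match
G. 'zyzxyzyyx' → no match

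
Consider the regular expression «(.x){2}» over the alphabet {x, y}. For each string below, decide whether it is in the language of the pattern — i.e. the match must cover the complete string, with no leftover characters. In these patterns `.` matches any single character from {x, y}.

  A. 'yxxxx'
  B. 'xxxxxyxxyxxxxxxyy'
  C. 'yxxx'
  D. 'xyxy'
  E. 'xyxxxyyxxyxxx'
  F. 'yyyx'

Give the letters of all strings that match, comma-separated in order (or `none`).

A. 'yxxxx' → no match
B → no match — must end with 'x'
C. 'yxxx' → match
D. 'xyxy' → no match — must end with 'x'
E → no match
F. 'yyyx' → no match

C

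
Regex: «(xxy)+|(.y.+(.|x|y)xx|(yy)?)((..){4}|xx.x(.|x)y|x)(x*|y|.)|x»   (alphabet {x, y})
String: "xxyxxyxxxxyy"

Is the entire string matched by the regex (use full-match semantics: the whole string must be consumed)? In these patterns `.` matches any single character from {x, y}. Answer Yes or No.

No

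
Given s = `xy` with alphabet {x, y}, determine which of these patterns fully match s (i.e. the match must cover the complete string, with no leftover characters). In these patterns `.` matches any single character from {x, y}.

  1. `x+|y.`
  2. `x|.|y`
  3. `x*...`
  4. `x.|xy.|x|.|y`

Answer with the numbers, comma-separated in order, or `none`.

1 → no match
2 → no match
3 → no match
4 → match

4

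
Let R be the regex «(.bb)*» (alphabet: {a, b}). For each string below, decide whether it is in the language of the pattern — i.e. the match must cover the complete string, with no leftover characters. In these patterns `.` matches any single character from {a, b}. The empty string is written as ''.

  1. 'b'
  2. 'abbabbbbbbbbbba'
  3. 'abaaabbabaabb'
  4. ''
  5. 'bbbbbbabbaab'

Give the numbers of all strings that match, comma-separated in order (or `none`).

1 → no match
2 → no match
3 → no match
4 → match
5 → no match

4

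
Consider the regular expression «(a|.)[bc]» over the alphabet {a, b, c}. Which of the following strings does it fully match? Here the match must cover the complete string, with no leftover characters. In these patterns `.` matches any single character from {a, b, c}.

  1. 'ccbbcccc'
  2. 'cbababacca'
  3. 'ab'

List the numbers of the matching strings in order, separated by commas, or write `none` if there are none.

3

1 → no match
2 → no match
3 → match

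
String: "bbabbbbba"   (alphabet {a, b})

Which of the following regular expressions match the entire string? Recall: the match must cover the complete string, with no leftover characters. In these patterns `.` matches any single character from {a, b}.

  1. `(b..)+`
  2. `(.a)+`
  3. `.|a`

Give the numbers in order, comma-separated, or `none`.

1 → match
2 → no match
3 → no match

1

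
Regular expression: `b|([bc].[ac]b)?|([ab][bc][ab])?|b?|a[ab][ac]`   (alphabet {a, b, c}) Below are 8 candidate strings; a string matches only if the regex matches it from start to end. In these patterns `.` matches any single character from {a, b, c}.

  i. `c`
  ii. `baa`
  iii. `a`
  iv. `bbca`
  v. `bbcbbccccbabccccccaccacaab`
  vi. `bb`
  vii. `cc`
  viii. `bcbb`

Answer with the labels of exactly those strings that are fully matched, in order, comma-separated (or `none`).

none

i → no match
ii → no match
iii → no match
iv → no match
v → no match
vi → no match
vii → no match
viii → no match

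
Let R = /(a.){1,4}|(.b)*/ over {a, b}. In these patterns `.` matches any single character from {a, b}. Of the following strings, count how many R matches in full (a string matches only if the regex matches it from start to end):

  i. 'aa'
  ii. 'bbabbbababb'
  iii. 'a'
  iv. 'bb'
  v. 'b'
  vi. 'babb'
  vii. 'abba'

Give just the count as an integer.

2

i → match
ii → no match
iii → no match
iv → match
v → no match
vi → no match
vii → no match
Total matched: 2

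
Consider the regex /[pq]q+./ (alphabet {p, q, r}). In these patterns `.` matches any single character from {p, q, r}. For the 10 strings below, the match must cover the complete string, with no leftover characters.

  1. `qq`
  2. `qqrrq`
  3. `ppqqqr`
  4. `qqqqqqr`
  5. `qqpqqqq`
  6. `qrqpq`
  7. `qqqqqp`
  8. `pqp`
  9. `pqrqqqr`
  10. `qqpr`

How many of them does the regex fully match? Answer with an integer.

1 → no match
2 → no match
3 → no match
4 → match
5 → no match
6 → no match
7 → match
8 → match
9 → no match
10 → no match
Total matched: 3

3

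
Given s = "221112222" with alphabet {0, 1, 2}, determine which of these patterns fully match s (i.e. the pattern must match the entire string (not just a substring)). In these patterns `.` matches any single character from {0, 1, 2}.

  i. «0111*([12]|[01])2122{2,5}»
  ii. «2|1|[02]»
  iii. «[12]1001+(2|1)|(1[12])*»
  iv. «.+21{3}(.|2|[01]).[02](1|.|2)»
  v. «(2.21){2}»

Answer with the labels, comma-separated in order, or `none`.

iv

i → no match — must start with "011"
ii → no match
iii → no match
iv → match
v → no match — must end with "21"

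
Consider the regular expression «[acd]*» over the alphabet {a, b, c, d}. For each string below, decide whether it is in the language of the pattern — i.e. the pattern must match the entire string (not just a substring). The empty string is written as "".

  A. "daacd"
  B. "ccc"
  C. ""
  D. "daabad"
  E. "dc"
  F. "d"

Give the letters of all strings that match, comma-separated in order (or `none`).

A, B, C, E, F

A → match
B → match
C → match
D → no match
E → match
F → match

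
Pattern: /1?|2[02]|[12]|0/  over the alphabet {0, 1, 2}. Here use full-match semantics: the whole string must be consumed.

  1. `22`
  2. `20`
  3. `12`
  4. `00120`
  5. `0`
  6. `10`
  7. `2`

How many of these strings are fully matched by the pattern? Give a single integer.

4

1 → match
2 → match
3 → no match
4 → no match
5 → match
6 → no match
7 → match
Total matched: 4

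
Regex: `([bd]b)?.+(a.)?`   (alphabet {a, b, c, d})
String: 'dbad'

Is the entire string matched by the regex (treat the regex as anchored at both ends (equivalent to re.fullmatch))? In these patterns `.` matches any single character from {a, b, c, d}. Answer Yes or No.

Yes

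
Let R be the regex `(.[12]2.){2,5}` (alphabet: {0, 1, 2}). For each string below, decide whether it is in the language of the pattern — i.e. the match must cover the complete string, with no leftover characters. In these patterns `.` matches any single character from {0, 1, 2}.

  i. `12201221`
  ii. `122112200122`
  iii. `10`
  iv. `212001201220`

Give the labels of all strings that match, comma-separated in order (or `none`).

i, ii, iv

i. `12201221` → match
ii. `122112200122` → match
iii. `10` → no match
iv. `212001201220` → match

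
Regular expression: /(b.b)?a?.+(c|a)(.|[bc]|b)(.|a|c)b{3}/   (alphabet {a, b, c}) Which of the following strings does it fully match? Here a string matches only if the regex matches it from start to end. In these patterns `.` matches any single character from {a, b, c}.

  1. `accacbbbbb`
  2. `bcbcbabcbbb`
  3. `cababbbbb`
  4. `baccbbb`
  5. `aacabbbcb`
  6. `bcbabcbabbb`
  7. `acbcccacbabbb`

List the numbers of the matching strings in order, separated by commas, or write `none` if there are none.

1, 2, 3, 4, 6, 7

1 → match
2 → match
3 → match
4 → match
5 → no match
6 → match
7 → match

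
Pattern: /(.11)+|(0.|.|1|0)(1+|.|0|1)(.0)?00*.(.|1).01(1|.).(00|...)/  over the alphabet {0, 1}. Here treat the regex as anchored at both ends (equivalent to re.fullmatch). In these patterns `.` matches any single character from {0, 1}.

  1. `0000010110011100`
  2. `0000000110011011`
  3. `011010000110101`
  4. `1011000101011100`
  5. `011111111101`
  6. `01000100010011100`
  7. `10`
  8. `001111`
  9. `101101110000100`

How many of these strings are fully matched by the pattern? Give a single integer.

1 → no match
2 → no match
3 → no match
4 → no match
5. `011111111101` → no match
6 → no match
7. `10` → no match
8. `001111` → no match
9 → no match
Total matched: 0

0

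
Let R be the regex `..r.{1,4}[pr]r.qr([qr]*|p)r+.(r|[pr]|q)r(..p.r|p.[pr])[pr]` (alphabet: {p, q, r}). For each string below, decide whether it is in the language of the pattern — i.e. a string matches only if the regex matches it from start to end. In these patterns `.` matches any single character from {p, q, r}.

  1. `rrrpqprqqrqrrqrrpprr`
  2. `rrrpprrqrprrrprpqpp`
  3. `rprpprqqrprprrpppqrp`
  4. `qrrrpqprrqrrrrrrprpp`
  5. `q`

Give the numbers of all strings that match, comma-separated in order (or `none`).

1 → match
2 → match
3 → match
4 → match
5. `q` → no match

1, 2, 3, 4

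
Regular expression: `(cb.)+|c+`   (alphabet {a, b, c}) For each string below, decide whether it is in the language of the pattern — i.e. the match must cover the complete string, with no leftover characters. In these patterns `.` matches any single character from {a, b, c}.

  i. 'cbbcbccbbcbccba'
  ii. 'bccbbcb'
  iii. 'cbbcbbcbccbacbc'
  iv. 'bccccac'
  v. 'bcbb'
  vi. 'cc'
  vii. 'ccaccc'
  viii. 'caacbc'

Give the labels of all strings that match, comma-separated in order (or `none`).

i, iii, vi

i → match
ii → no match
iii → match
iv → no match
v → no match
vi → match
vii → no match
viii → no match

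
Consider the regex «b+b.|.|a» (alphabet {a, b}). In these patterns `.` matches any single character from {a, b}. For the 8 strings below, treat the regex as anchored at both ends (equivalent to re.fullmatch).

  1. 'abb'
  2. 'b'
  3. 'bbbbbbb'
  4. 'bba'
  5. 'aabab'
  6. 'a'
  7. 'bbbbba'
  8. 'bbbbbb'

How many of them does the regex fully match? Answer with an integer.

6

1. 'abb' → no match
2. 'b' → match
3. 'bbbbbbb' → match
4. 'bba' → match
5. 'aabab' → no match
6. 'a' → match
7. 'bbbbba' → match
8. 'bbbbbb' → match
Total matched: 6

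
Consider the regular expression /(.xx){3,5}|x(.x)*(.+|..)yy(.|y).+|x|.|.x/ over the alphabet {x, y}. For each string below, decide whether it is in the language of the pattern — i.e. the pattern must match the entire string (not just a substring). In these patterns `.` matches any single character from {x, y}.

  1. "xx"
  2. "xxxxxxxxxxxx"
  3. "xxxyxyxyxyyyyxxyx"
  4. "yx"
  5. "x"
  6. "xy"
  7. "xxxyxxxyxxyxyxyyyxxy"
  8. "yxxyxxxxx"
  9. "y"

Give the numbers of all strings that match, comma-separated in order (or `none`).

1, 2, 3, 4, 5, 7, 8, 9

1 → match
2 → match
3 → match
4 → match
5 → match
6 → no match
7 → match
8 → match
9 → match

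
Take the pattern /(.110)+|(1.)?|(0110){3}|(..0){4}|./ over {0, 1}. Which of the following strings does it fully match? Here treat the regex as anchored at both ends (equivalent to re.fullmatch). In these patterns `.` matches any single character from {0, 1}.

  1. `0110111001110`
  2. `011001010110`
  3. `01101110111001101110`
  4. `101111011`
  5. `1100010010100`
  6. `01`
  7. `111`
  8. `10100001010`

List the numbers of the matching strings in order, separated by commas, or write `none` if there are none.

3

1 → no match
2 → no match
3 → match
4 → no match
5 → no match
6 → no match
7 → no match
8 → no match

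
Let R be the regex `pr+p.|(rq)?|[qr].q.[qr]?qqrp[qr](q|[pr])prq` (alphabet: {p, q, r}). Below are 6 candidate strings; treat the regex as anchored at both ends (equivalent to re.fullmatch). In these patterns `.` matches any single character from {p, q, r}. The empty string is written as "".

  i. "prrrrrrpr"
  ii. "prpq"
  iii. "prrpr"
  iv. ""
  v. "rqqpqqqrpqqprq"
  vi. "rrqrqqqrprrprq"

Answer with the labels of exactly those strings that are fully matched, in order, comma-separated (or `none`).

i, ii, iii, iv, v, vi

i → match
ii → match
iii → match
iv → match
v → match
vi → match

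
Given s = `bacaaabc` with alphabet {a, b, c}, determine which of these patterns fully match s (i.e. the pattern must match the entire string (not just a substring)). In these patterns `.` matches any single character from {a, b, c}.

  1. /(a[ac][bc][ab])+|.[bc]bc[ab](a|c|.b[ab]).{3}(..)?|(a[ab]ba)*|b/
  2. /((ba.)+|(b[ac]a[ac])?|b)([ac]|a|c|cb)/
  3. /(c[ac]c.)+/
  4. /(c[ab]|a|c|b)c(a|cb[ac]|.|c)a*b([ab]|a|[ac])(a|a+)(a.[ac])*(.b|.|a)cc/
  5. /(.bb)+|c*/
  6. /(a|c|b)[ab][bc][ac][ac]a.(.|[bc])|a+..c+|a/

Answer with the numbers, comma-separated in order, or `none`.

6

1 → no match
2 → no match
3 → no match — must start with `c`
4 → no match — must end with `cc`
5 → no match
6 → match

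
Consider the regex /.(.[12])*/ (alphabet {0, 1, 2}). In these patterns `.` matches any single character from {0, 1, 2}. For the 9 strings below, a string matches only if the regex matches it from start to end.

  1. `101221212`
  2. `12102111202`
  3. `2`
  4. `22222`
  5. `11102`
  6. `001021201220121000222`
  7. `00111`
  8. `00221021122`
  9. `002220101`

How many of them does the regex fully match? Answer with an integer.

1. `101221212` → match
2. `12102111202` → match
3. `2` → match
4. `22222` → match
5. `11102` → match
6 → no match
7. `00111` → match
8. `00221021122` → match
9. `002220101` → match
Total matched: 8

8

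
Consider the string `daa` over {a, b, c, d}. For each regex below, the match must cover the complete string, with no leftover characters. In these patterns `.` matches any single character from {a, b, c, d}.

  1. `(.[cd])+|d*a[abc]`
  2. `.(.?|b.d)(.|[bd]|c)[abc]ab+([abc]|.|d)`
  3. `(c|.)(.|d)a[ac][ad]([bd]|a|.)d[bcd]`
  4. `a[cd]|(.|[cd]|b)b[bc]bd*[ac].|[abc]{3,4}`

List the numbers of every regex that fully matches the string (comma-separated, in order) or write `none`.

1 → match
2 → no match
3 → no match
4 → no match

1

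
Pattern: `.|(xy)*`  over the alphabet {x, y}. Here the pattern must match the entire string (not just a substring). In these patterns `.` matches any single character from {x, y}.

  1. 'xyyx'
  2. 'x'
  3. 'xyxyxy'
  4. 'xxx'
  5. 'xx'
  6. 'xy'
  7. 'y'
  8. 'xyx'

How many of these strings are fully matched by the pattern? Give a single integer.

4

1 → no match
2 → match
3 → match
4 → no match
5 → no match
6 → match
7 → match
8 → no match
Total matched: 4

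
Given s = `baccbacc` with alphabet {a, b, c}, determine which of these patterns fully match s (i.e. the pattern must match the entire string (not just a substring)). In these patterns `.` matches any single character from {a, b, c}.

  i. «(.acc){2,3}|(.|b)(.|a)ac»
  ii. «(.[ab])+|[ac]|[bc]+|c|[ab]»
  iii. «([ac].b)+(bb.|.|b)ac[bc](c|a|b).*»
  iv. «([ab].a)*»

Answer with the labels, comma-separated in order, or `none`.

i

i → match
ii → no match
iii → no match
iv → no match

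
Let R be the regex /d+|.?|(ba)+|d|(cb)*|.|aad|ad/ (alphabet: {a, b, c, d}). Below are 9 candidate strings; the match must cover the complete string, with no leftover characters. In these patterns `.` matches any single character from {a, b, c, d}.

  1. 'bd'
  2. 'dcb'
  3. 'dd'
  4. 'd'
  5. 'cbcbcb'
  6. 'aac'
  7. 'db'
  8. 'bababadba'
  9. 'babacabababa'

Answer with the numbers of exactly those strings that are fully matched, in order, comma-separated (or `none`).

3, 4, 5

1 → no match
2 → no match
3 → match
4 → match
5 → match
6 → no match
7 → no match
8 → no match
9 → no match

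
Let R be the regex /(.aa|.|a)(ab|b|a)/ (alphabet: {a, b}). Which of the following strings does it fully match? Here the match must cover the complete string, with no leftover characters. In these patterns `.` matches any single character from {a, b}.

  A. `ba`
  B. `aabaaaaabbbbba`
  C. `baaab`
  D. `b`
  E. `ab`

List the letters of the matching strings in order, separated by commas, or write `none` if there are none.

A, C, E

A. `ba` → match
B → no match
C. `baaab` → match
D. `b` → no match
E. `ab` → match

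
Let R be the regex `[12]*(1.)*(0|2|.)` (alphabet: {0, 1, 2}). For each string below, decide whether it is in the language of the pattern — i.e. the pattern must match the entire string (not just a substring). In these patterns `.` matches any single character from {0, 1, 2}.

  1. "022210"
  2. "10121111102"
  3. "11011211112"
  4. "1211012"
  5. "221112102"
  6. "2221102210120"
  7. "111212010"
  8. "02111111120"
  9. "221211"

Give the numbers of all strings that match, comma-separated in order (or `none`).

1 → no match
2 → match
3 → no match
4 → no match
5 → match
6 → no match
7 → no match
8 → no match
9 → match

2, 5, 9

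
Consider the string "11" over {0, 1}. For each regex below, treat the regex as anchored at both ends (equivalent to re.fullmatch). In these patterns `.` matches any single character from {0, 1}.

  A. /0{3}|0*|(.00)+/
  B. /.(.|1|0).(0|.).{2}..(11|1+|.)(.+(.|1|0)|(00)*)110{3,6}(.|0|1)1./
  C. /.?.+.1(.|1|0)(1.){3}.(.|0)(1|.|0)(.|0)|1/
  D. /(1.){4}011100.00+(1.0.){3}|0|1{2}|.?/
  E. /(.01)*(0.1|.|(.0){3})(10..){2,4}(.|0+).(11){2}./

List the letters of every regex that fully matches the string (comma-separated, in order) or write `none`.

A → no match
B → no match
C → no match
D → match
E → no match

D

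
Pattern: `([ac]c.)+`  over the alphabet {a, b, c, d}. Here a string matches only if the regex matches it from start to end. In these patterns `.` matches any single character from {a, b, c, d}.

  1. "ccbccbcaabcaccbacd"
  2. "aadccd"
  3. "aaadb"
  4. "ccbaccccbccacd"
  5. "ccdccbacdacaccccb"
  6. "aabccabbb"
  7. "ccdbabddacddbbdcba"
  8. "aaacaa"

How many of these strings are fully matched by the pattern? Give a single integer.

0

1 → no match
2 → no match
3 → no match
4 → no match
5 → no match
6 → no match
7 → no match
8 → no match
Total matched: 0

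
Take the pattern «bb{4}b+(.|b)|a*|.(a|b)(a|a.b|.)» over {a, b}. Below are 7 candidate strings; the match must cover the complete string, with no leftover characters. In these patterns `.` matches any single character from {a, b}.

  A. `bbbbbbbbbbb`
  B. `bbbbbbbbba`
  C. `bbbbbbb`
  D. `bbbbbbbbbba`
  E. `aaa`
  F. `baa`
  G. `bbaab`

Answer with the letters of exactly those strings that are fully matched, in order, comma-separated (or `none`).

A, B, C, D, E, F, G

A → match
B → match
C → match
D → match
E → match
F → match
G → match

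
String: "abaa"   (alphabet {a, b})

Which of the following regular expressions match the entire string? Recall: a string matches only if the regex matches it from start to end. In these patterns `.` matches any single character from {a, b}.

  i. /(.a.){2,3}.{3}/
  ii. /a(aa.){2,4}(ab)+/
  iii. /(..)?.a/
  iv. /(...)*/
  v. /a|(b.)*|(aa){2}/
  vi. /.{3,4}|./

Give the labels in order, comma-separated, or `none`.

iii, vi

i → no match
ii → no match — must start with "aaa"
iii → match
iv → no match
v → no match
vi → match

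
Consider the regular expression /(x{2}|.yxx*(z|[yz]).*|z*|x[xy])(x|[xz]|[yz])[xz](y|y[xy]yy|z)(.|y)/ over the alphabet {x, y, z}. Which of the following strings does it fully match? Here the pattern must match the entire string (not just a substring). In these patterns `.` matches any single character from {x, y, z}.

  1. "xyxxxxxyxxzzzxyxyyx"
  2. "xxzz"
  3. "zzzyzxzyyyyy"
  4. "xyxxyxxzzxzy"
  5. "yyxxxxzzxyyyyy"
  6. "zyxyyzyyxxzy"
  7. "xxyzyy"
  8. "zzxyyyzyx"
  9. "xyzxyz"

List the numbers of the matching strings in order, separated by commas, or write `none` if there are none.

1 → match
2 → match
3 → no match
4 → match
5 → match
6 → match
7 → match
8 → no match
9 → match

1, 2, 4, 5, 6, 7, 9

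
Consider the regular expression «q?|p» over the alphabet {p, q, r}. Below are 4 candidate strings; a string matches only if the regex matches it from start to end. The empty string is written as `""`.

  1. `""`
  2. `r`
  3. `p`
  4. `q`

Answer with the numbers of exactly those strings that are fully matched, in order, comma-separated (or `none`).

1. `""` → match
2. `r` → no match
3. `p` → match
4. `q` → match

1, 3, 4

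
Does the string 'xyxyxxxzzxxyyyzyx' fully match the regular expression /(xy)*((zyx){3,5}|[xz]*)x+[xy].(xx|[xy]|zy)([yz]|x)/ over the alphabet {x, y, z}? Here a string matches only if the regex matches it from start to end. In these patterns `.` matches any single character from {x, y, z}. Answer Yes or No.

No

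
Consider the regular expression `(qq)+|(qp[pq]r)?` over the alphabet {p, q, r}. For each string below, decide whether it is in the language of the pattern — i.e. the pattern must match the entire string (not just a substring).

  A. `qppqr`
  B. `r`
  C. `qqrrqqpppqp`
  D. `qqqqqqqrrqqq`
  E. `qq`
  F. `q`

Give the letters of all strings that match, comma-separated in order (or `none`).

A. `qppqr` → no match
B. `r` → no match
C. `qqrrqqpppqp` → no match
D. `qqqqqqqrrqqq` → no match
E. `qq` → match
F. `q` → no match

E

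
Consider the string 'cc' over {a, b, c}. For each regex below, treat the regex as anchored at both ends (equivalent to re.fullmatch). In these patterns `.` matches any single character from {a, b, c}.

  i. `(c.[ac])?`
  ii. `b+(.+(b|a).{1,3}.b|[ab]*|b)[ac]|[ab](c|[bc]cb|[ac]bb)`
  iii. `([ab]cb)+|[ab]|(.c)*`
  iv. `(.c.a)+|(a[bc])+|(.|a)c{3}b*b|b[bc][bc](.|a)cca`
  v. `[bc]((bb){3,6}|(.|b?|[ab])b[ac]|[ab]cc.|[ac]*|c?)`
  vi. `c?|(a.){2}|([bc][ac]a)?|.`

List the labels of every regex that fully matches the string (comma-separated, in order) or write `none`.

i → no match
ii → no match
iii → match
iv → no match
v → match
vi → no match

iii, v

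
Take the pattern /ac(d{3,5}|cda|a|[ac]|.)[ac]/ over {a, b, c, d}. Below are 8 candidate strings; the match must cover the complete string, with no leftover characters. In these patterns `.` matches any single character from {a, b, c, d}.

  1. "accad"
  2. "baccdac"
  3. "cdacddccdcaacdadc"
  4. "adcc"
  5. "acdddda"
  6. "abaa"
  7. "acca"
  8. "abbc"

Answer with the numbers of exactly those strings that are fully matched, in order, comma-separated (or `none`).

5, 7

1. "accad" → no match
2. "baccdac" → no match — must start with "ac"
3 → no match — must start with "ac"
4. "adcc" → no match — must start with "ac"
5. "acdddda" → match
6. "abaa" → no match — must start with "ac"
7. "acca" → match
8. "abbc" → no match — must start with "ac"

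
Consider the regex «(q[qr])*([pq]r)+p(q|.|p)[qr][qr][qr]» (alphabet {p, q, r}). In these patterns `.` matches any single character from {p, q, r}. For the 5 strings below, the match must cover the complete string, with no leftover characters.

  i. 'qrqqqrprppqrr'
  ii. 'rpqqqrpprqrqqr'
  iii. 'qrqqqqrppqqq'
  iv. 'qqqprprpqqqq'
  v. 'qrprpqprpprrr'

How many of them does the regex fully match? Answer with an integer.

1

i → match
ii → no match
iii → no match
iv → no match
v → no match
Total matched: 1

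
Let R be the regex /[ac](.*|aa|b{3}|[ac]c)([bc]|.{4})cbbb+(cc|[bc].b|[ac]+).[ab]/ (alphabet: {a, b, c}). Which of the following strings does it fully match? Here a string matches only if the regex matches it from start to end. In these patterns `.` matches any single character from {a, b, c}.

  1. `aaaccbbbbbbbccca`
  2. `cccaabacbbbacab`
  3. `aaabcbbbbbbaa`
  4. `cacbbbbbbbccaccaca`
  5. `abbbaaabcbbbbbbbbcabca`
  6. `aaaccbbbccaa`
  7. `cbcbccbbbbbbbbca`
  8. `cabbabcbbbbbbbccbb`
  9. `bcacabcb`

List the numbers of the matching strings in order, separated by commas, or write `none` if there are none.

1 → match
2 → match
3 → match
4 → no match
5 → match
6. `aaaccbbbccaa` → match
7 → match
8 → match
9. `bcacabcb` → no match

1, 2, 3, 5, 6, 7, 8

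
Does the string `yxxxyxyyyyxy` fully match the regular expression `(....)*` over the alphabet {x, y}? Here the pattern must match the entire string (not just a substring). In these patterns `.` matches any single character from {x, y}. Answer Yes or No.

Yes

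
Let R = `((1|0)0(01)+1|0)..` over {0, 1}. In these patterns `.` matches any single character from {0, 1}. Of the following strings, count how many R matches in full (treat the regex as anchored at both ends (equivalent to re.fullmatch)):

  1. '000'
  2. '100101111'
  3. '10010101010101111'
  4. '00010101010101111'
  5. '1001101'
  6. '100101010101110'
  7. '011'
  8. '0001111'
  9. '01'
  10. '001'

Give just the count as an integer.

9

1. '000' → match
2. '100101111' → match
3 → match
4 → match
5. '1001101' → match
6 → match
7. '011' → match
8. '0001111' → match
9. '01' → no match
10. '001' → match
Total matched: 9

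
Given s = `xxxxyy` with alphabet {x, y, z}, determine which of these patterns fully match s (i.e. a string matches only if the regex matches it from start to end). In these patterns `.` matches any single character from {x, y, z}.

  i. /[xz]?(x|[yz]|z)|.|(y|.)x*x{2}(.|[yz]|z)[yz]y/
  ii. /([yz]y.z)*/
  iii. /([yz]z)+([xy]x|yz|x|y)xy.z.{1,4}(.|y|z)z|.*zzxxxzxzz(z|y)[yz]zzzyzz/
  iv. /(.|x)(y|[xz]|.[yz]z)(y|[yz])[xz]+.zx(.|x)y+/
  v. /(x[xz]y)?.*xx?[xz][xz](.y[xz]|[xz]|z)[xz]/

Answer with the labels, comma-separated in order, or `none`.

i → match
ii → no match
iii → no match
iv → no match
v → no match

i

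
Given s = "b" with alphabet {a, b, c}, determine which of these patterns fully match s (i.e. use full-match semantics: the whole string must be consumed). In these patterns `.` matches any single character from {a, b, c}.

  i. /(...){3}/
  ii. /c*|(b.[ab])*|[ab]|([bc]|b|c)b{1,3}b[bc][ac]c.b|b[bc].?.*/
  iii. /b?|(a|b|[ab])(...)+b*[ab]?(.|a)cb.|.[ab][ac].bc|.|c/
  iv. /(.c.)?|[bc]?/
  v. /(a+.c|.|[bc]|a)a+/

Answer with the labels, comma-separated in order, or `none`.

ii, iii, iv

i → no match
ii → match
iii → match
iv → match
v → no match — must end with "a"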